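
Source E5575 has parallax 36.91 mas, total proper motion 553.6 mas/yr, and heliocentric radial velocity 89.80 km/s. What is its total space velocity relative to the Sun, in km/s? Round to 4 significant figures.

114.5 km/s

d = 1/p = 1/0.03691″ = 27.093 pc.
μ = 553.6 mas/yr = 0.5536 ″/yr.
v_t = 4.740 μ d = 4.740 × 0.5536 × 27.093 = 71.094 km/s.
v = √(v_r² + v_t²) = √(89.80² + 71.094²) = √13118.4 = 114.54 km/s.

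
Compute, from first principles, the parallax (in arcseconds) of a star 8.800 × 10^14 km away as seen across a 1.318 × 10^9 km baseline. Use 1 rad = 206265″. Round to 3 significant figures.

θ ≈ B/d = (1.318 × 10^9) / (8.800 × 10^14) = 1.4977 × 10^-6 rad.
In arcseconds: 1.4977 × 10^-6 × 206265 = 0.30892″.

0.309 arcsec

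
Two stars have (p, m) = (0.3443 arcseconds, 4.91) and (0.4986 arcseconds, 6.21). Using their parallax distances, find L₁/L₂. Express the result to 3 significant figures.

L₁/L₂ = 6.94

d₁ = 1/p₁ = 1/0.3443″ = 2.9044 pc; d₂ = 1/p₂ = 1/0.4986″ = 2.0056 pc.
M₁ = m₁ − 5 log₁₀ d₁ + 5 = 4.91 − 2.3153 + 5 = 7.5947.
M₂ = 6.21 − 1.5112 + 5 = 9.6988.
L₁/L₂ = 10^(0.4(M₂ − M₁)) = 10^(0.4 × 2.1041) = 10^0.84164 = 6.9445.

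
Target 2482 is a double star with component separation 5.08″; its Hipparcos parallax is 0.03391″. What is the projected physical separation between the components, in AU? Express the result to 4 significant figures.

d = 1/p = 1/0.03391″ = 29.49 pc.
At distance d (pc), an angle of θ arcsec spans θ·d AU: s = 5.08 × 29.49 = 149.81 AU.

149.8 AU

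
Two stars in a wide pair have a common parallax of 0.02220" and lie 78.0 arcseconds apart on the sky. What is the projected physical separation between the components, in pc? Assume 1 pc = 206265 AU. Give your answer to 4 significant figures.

d = 1/p = 1/0.02220″ = 45.045 pc.
At distance d (pc), an angle of θ arcsec spans θ·d AU: s = 78.0 × 45.045 = 3513.5 AU.
= 3513.5 / 206265 = 0.017034 pc.

0.01703 pc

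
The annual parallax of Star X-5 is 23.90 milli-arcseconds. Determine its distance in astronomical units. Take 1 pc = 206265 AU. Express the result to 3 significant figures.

p = 23.90 milli-arcseconds = 0.02390 arcsec.
d = 1/p = 1/0.02390 = 41.841 pc.
In AU: 41.841 × 206265 = 8.6303 × 10^6 AU.

8.63 × 10^6 AU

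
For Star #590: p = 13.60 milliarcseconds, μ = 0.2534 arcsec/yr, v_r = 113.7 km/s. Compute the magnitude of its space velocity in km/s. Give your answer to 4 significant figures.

144.0 km/s

d = 1/p = 1/0.01360″ = 73.529 pc.
v_t = 4.740 μ d = 4.740 × 0.2534 × 73.529 = 88.317 km/s.
v = √(v_r² + v_t²) = √(113.7² + 88.317²) = √20727.6 = 143.97 km/s.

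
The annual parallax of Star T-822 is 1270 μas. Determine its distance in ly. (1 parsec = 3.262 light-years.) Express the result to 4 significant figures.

2569 ly

p = 1270 μas = 0.001270 arcsec.
d = 1/p = 1/0.001270 = 787.4 pc.
In light-years: 787.4 × 3.262 = 2568.5 ly.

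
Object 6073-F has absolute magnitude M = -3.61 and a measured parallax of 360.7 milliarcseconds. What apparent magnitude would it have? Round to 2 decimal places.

d = 1/p = 1/0.3607″ = 2.7724 pc.
m − M = 5 log₁₀ d − 5 = 5 log₁₀(2.7724) − 5 = 2.2143 − 5 = -2.7857.
m = M + (m − M) = -3.61 + (-2.7857) = -6.40.

m = -6.40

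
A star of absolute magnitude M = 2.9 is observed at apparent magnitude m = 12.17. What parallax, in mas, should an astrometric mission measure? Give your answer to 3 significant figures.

m − M = 12.17 − 2.9 = 9.27.
d = 10^((m−M)/5 + 1) = 10^2.854 = 714.5 pc.
p = 1/d = 1/714.5 = 0.0013996 arcsec = 1.3996 mas.

1.40 mas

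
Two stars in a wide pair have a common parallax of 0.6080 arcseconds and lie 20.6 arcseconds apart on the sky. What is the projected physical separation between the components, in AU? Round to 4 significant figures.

33.88 AU

d = 1/p = 1/0.6080″ = 1.6447 pc.
At distance d (pc), an angle of θ arcsec spans θ·d AU: s = 20.6 × 1.6447 = 33.881 AU.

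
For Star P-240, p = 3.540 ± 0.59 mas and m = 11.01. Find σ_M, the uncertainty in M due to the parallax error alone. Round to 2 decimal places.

M = m − 5 log₁₀ d + 5 = m + 5 log₁₀ p + 5, so ∂M/∂p = 5/(p ln 10).
σ_M = (5/ln 10) · (σ_p/p) = 2.1715 × 0.59/3.540 = 2.1715 × 0.16667 = 0.36192.

σ_M = 0.36 mag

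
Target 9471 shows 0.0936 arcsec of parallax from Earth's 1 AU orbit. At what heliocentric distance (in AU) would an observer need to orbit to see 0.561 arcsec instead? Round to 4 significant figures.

Parallax scales linearly with baseline: p ∝ B, so B = p_target / p_Earth × 1 AU.
B = 0.561 / 0.0936 = 5.9936 AU.

5.994 AU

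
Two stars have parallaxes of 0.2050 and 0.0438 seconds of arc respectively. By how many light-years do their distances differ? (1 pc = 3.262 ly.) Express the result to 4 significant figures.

d_A = 1/0.2050″ = 4.878 pc; d_B = 1/0.04380″ = 22.831 pc.
|d_B − d_A| = |22.831 − 4.878| = 17.953 pc = 17.953 × 3.262 ly = 58.563 ly.

58.56 ly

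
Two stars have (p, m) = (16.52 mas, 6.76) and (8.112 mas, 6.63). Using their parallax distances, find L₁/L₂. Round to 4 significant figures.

L₁/L₂ = 0.2139

d₁ = 1/p₁ = 1/0.01652″ = 60.533 pc; d₂ = 1/p₂ = 1/0.008112″ = 123.27 pc.
M₁ = m₁ − 5 log₁₀ d₁ + 5 = 6.76 − 8.9100 + 5 = 2.8500.
M₂ = 6.63 − 10.4543 + 5 = 1.1757.
L₁/L₂ = 10^(0.4(M₂ − M₁)) = 10^(0.4 × (-1.6743)) = 10^(-0.66972) = 0.21393.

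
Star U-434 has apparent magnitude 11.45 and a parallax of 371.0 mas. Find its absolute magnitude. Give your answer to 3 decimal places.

M = 14.297

d = 1/p = 1/0.3710″ = 2.6954 pc.
m − M = 5 log₁₀(2.6954) − 5 = 2.1531 − 5 = -2.8469.
M = m − (m − M) = 11.45 − (-2.8469) = 14.297.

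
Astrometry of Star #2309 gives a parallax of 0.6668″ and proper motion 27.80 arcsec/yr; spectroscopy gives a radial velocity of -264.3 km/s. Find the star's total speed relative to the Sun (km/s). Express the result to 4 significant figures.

330.0 km/s

d = 1/p = 1/0.6668″ = 1.4997 pc.
v_t = 4.740 μ d = 4.740 × 27.80 × 1.4997 = 197.62 km/s.
v = √(v_r² + v_t²) = √((-264.3)² + 197.62²) = √108908 = 330.01 km/s.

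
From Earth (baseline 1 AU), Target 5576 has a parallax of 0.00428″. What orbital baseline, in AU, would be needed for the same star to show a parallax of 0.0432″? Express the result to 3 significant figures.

Parallax scales linearly with baseline: p ∝ B, so B = p_target / p_Earth × 1 AU.
B = 0.0432 / 0.00428 = 10.093 AU.

10.1 AU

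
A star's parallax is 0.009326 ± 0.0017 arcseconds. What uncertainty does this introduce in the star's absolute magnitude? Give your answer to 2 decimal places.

M = m − 5 log₁₀ d + 5 = m + 5 log₁₀ p + 5, so ∂M/∂p = 5/(p ln 10).
σ_M = (5/ln 10) · (σ_p/p) = 2.1715 × 0.0017/0.009326 = 2.1715 × 0.18229 = 0.39584.

σ_M = 0.40 mag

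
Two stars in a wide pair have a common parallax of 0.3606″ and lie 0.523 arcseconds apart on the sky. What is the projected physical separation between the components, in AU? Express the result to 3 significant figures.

1.45 AU

d = 1/p = 1/0.3606″ = 2.7732 pc.
At distance d (pc), an angle of θ arcsec spans θ·d AU: s = 0.523 × 2.7732 = 1.4504 AU.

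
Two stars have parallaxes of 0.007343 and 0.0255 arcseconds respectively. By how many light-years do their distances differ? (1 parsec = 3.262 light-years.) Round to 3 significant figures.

d_A = 1/0.007343″ = 136.18 pc; d_B = 1/0.02550″ = 39.216 pc.
|d_B − d_A| = |39.216 − 136.18| = 96.964 pc = 96.964 × 3.262 ly = 316.3 ly.

316 ly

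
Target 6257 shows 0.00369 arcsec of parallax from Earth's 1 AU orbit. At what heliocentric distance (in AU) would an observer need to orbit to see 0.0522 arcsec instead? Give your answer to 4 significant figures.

Parallax scales linearly with baseline: p ∝ B, so B = p_target / p_Earth × 1 AU.
B = 0.0522 / 0.00369 = 14.146 AU.

14.15 AU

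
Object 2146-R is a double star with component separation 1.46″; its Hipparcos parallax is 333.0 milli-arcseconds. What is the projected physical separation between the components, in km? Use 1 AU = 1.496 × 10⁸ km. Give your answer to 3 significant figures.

6.56 × 10^8 km

d = 1/p = 1/0.3330″ = 3.003 pc.
At distance d (pc), an angle of θ arcsec spans θ·d AU: s = 1.46 × 3.003 = 4.3844 AU.
= 4.3844 × 1.496 × 10⁸ km = 6.5591 × 10^8 km.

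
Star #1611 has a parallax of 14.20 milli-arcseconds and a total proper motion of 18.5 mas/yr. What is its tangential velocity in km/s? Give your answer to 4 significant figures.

d = 1/p = 1/0.01420″ = 70.423 pc.
μ = 18.5 mas/yr = 0.0185 ″/yr.
v_t = 4.74 × μ × d = 4.74 × 0.0185 × 70.423 = 6.1754 km/s.

6.175 km/s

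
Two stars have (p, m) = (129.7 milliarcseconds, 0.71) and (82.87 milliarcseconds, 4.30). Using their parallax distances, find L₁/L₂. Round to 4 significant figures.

L₁/L₂ = 11.14

d₁ = 1/p₁ = 1/0.1297″ = 7.7101 pc; d₂ = 1/p₂ = 1/0.08287″ = 12.067 pc.
M₁ = m₁ − 5 log₁₀ d₁ + 5 = 0.71 − 4.4353 + 5 = 1.2747.
M₂ = 4.30 − 5.4080 + 5 = 3.8920.
L₁/L₂ = 10^(0.4(M₂ − M₁)) = 10^(0.4 × 2.6173) = 10^1.04692 = 11.141.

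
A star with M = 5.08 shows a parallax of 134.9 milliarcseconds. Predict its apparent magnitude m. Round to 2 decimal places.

d = 1/p = 1/0.1349″ = 7.4129 pc.
m − M = 5 log₁₀ d − 5 = 5 log₁₀(7.4129) − 5 = 4.3499 − 5 = -0.6501.
m = M + (m − M) = 5.08 + (-0.6501) = 4.43.

m = 4.43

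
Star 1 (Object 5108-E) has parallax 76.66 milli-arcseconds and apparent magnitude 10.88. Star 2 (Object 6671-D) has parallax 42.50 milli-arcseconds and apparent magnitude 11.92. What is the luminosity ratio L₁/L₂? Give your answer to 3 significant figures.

d₁ = 1/p₁ = 1/0.07666″ = 13.045 pc; d₂ = 1/p₂ = 1/0.04250″ = 23.529 pc.
M₁ = m₁ − 5 log₁₀ d₁ + 5 = 10.88 − 5.5772 + 5 = 10.3028.
M₂ = 11.92 − 6.8580 + 5 = 10.0620.
L₁/L₂ = 10^(0.4(M₂ − M₁)) = 10^(0.4 × (-0.2408)) = 10^(-0.09632) = 0.80109.

L₁/L₂ = 0.801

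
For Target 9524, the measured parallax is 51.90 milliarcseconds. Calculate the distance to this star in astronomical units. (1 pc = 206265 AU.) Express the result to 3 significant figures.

3.97 × 10^6 AU

p = 51.90 milliarcseconds = 0.05190 arcsec.
d = 1/p = 1/0.05190 = 19.268 pc.
In AU: 19.268 × 206265 = 3.9743 × 10^6 AU.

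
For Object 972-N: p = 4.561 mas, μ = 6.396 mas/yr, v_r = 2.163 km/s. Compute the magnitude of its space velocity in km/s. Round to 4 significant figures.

d = 1/p = 1/0.004561″ = 219.25 pc.
μ = 6.396 mas/yr = 0.006396 ″/yr.
v_t = 4.740 μ d = 4.740 × 0.006396 × 219.25 = 6.647 km/s.
v = √(v_r² + v_t²) = √(2.163² + 6.647²) = √48.8612 = 6.9901 km/s.

6.990 km/s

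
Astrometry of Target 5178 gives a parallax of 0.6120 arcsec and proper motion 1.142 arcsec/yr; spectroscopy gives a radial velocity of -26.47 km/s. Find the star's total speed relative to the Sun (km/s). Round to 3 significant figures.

d = 1/p = 1/0.6120″ = 1.634 pc.
v_t = 4.740 μ d = 4.740 × 1.142 × 1.634 = 8.845 km/s.
v = √(v_r² + v_t²) = √((-26.47)² + 8.845²) = √778.895 = 27.909 km/s.

27.9 km/s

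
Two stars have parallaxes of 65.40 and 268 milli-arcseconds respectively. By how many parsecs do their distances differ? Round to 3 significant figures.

11.6 pc

d_A = 1/0.06540″ = 15.291 pc; d_B = 1/0.2680″ = 3.7313 pc.
|d_B − d_A| = |3.7313 − 15.291| = 11.56 pc.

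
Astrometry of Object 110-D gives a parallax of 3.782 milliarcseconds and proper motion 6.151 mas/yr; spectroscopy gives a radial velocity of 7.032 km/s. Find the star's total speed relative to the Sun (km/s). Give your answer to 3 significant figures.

10.4 km/s

d = 1/p = 1/0.003782″ = 264.41 pc.
μ = 6.151 mas/yr = 0.006151 ″/yr.
v_t = 4.740 μ d = 4.740 × 0.006151 × 264.41 = 7.7091 km/s.
v = √(v_r² + v_t²) = √(7.032² + 7.7091²) = √108.879 = 10.435 km/s.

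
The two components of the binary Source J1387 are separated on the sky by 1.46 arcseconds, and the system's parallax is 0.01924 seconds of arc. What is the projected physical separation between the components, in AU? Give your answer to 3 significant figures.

75.9 AU

d = 1/p = 1/0.01924″ = 51.975 pc.
At distance d (pc), an angle of θ arcsec spans θ·d AU: s = 1.46 × 51.975 = 75.884 AU.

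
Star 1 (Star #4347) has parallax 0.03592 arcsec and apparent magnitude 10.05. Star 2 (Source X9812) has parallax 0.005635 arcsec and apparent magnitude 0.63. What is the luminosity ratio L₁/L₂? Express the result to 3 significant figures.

L₁/L₂ = 4.20 × 10^-6

d₁ = 1/p₁ = 1/0.03592″ = 27.84 pc; d₂ = 1/p₂ = 1/0.005635″ = 177.46 pc.
M₁ = m₁ − 5 log₁₀ d₁ + 5 = 10.05 − 7.2233 + 5 = 7.8267.
M₂ = 0.63 − 11.2455 + 5 = -5.6155.
L₁/L₂ = 10^(0.4(M₂ − M₁)) = 10^(0.4 × (-13.4422)) = 10^(-5.37688) = 0.0000041987.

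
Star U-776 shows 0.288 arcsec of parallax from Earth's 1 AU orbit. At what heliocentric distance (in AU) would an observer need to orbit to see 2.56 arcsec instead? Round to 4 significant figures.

8.889 AU

Parallax scales linearly with baseline: p ∝ B, so B = p_target / p_Earth × 1 AU.
B = 2.56 / 0.288 = 8.8889 AU.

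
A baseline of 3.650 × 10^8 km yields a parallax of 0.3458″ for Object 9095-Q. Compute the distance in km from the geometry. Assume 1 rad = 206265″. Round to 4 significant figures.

2.177 × 10^14 km

θ = 0.3458″ = 0.3458/206265 = 1.6765 × 10^-6 rad.
d = B/θ = (3.650 × 10^8) / (1.6765 × 10^-6) = 2.1772 × 10^14 km.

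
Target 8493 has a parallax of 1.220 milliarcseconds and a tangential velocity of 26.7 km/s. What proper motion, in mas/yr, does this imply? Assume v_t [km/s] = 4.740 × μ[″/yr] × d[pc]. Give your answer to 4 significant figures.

6.872 mas/yr

d = 1/p = 1/0.001220″ = 819.67 pc.
μ = v_t / (4.74 d) = 26.7 / (4.74 × 819.67) = 26.7 / 3885.2 = 0.0068722 ″/yr = 6.8722 mas/yr.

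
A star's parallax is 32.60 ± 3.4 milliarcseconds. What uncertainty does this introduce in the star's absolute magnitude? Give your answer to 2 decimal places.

σ_M = 0.23 mag

M = m − 5 log₁₀ d + 5 = m + 5 log₁₀ p + 5, so ∂M/∂p = 5/(p ln 10).
σ_M = (5/ln 10) · (σ_p/p) = 2.1715 × 3.4/32.60 = 2.1715 × 0.10429 = 0.22647.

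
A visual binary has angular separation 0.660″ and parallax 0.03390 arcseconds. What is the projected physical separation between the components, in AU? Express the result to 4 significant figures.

d = 1/p = 1/0.03390″ = 29.499 pc.
At distance d (pc), an angle of θ arcsec spans θ·d AU: s = 0.660 × 29.499 = 19.469 AU.

19.47 AU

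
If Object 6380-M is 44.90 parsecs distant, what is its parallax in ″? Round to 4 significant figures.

p = 1/d = 1/44.9 = 0.022272 arcsec.

0.02227 ″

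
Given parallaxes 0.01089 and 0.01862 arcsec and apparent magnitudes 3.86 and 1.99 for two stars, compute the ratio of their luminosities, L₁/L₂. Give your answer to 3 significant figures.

d₁ = 1/p₁ = 1/0.01089″ = 91.827 pc; d₂ = 1/p₂ = 1/0.01862″ = 53.706 pc.
M₁ = m₁ − 5 log₁₀ d₁ + 5 = 3.86 − 9.8149 + 5 = -0.9549.
M₂ = 1.99 − 8.6501 + 5 = -1.6601.
L₁/L₂ = 10^(0.4(M₂ − M₁)) = 10^(0.4 × (-0.7052)) = 10^(-0.28208) = 0.5223.

L₁/L₂ = 0.522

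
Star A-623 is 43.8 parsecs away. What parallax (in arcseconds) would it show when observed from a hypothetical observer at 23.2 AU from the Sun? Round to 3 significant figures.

p (arcsec) = B (AU) / d (pc).
p = 23.2 / 43.8 = 0.52968 arcsec.

0.530 arcsec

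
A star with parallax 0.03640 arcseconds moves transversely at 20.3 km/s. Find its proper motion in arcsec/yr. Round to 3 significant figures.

0.156 arcsec/yr

d = 1/p = 1/0.03640″ = 27.473 pc.
μ = v_t / (4.74 d) = 20.3 / (4.74 × 27.473) = 20.3 / 130.22 = 0.15589 ″/yr.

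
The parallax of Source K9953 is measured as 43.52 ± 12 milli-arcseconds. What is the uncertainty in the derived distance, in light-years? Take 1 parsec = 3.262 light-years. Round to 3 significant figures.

20.7 ly

d = 1/p, so σ_d = σ_p / p².
σ_d = 0.0120 / (0.04352)² = 0.0120 / 0.001894 = 6.3358 pc = 6.3358 × 3.262 ly = 20.667 ly.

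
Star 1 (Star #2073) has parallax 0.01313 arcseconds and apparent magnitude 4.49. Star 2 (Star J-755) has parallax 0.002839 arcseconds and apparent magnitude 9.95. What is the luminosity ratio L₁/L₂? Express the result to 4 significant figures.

d₁ = 1/p₁ = 1/0.01313″ = 76.161 pc; d₂ = 1/p₂ = 1/0.002839″ = 352.24 pc.
M₁ = m₁ − 5 log₁₀ d₁ + 5 = 4.49 − 9.4087 + 5 = 0.0813.
M₂ = 9.95 − 12.7342 + 5 = 2.2158.
L₁/L₂ = 10^(0.4(M₂ − M₁)) = 10^(0.4 × 2.1345) = 10^0.85380 = 7.1417.

L₁/L₂ = 7.142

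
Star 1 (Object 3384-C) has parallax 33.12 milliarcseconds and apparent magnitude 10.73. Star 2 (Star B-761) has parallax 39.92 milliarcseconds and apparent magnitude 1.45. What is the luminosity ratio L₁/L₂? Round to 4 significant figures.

d₁ = 1/p₁ = 1/0.03312″ = 30.193 pc; d₂ = 1/p₂ = 1/0.03992″ = 25.05 pc.
M₁ = m₁ − 5 log₁₀ d₁ + 5 = 10.73 − 7.3995 + 5 = 8.3305.
M₂ = 1.45 − 6.9940 + 5 = -0.5440.
L₁/L₂ = 10^(0.4(M₂ − M₁)) = 10^(0.4 × (-8.8745)) = 10^(-3.54980) = 0.00028197.

L₁/L₂ = 0.0002820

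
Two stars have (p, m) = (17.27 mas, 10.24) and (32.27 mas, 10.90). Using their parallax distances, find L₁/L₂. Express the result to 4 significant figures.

L₁/L₂ = 6.412

d₁ = 1/p₁ = 1/0.01727″ = 57.904 pc; d₂ = 1/p₂ = 1/0.03227″ = 30.989 pc.
M₁ = m₁ − 5 log₁₀ d₁ + 5 = 10.24 − 8.8135 + 5 = 6.4265.
M₂ = 10.90 − 7.4560 + 5 = 8.4440.
L₁/L₂ = 10^(0.4(M₂ − M₁)) = 10^(0.4 × 2.0175) = 10^0.80700 = 6.4121.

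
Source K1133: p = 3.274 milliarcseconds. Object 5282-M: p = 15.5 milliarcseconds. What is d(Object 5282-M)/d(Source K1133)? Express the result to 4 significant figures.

Since d = 1/p, d_B/d_A = p_A/p_B.
= 3.274 / 15.5 = 0.21123.

0.2112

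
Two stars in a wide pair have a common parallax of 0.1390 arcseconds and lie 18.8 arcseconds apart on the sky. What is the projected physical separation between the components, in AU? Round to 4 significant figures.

135.3 AU

d = 1/p = 1/0.1390″ = 7.1942 pc.
At distance d (pc), an angle of θ arcsec spans θ·d AU: s = 18.8 × 7.1942 = 135.25 AU.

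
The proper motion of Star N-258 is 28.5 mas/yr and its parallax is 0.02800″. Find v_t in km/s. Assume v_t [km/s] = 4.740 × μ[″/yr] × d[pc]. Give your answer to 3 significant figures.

4.82 km/s

d = 1/p = 1/0.02800″ = 35.714 pc.
μ = 28.5 mas/yr = 0.0285 ″/yr.
v_t = 4.74 × μ × d = 4.74 × 0.0285 × 35.714 = 4.8246 km/s.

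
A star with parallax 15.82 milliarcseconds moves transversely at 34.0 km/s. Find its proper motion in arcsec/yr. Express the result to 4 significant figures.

d = 1/p = 1/0.01582″ = 63.211 pc.
μ = v_t / (4.74 d) = 34.0 / (4.74 × 63.211) = 34.0 / 299.62 = 0.11348 ″/yr.

0.1135 arcsec/yr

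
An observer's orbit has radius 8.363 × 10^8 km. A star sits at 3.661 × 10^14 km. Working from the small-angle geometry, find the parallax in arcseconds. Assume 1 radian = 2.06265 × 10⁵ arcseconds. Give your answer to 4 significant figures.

θ ≈ B/d = (8.363 × 10^8) / (3.661 × 10^14) = 2.2843 × 10^-6 rad.
In arcseconds: 2.2843 × 10^-6 × 206265 = 0.47117″.

0.4712 arcsec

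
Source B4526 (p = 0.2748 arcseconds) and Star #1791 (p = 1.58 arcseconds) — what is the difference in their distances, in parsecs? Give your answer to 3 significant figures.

d_A = 1/0.2748″ = 3.639 pc; d_B = 1/1.580″ = 0.63291 pc.
|d_B − d_A| = |0.63291 − 3.639| = 3.0061 pc.

3.01 pc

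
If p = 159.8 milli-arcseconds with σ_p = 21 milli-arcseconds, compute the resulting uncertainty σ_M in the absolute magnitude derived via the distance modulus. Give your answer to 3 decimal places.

M = m − 5 log₁₀ d + 5 = m + 5 log₁₀ p + 5, so ∂M/∂p = 5/(p ln 10).
σ_M = (5/ln 10) · (σ_p/p) = 2.1715 × 21/159.8 = 2.1715 × 0.13141 = 0.28536.

σ_M = 0.285 mag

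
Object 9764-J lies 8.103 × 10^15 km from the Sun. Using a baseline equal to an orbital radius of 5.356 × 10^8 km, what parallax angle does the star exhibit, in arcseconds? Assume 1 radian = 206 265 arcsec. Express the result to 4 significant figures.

θ ≈ B/d = (5.356 × 10^8) / (8.103 × 10^15) = 6.6099 × 10^-8 rad.
In arcseconds: 6.6099 × 10^-8 × 206265 = 0.013634″.

0.01363 arcsec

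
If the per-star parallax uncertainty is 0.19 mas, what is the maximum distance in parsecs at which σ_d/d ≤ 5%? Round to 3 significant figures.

263 pc

σ_d/d = σ_p/p, so the condition is σ_p/p ≤ 0.05, i.e. p ≥ σ_p/0.05.
p_min = 0.19/0.05 = 3.8 mas = 0.0038 arcsec.
d_max = 1/p_min = 1/0.0038 = 263.16 pc.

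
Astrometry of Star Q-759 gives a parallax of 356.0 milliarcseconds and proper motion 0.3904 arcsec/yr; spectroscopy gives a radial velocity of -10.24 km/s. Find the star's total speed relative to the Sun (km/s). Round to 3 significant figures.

d = 1/p = 1/0.3560″ = 2.809 pc.
v_t = 4.740 μ d = 4.740 × 0.3904 × 2.809 = 5.198 km/s.
v = √(v_r² + v_t²) = √((-10.24)² + 5.198²) = √131.877 = 11.484 km/s.

11.5 km/s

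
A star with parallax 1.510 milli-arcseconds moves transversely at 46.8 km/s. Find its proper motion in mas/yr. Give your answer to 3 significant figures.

14.9 mas/yr

d = 1/p = 1/0.001510″ = 662.25 pc.
μ = v_t / (4.74 d) = 46.8 / (4.74 × 662.25) = 46.8 / 3139.1 = 0.014909 ″/yr = 14.909 mas/yr.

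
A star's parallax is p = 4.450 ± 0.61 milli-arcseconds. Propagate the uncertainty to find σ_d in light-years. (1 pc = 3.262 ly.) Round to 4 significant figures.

d = 1/p, so σ_d = σ_p / p².
σ_d = 0.000610 / (0.004450)² = 0.000610 / 0.000019803 = 30.803 pc = 30.803 × 3.262 ly = 100.48 ly.

100.5 ly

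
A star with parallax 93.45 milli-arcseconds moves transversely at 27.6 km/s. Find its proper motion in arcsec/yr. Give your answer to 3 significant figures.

d = 1/p = 1/0.09345″ = 10.701 pc.
μ = v_t / (4.74 d) = 27.6 / (4.74 × 10.701) = 27.6 / 50.723 = 0.54413 ″/yr.

0.544 arcsec/yr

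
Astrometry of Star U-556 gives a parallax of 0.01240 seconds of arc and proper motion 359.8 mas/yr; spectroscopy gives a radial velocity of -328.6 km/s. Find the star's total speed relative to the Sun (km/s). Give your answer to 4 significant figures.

d = 1/p = 1/0.01240″ = 80.645 pc.
μ = 359.8 mas/yr = 0.3598 ″/yr.
v_t = 4.740 μ d = 4.740 × 0.3598 × 80.645 = 137.54 km/s.
v = √(v_r² + v_t²) = √((-328.6)² + 137.54²) = √126895 = 356.22 km/s.

356.2 km/s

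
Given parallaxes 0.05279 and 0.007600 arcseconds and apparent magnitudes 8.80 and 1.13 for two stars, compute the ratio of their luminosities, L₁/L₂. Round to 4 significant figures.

L₁/L₂ = 1.772 × 10^-5

d₁ = 1/p₁ = 1/0.05279″ = 18.943 pc; d₂ = 1/p₂ = 1/0.007600″ = 131.58 pc.
M₁ = m₁ − 5 log₁₀ d₁ + 5 = 8.80 − 6.3872 + 5 = 7.4128.
M₂ = 1.13 − 10.5959 + 5 = -4.4659.
L₁/L₂ = 10^(0.4(M₂ − M₁)) = 10^(0.4 × (-11.8787)) = 10^(-4.75148) = 0.000017722.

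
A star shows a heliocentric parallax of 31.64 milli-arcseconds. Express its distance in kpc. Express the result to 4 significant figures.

0.03161 kpc

p = 31.64 milli-arcseconds = 0.03164 arcsec.
d = 1/p = 1/0.03164 = 31.606 pc.
= 0.031606 kpc.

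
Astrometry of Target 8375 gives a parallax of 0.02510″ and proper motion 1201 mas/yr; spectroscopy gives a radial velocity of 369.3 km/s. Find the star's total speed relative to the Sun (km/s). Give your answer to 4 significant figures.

433.4 km/s

d = 1/p = 1/0.02510″ = 39.841 pc.
μ = 1201 mas/yr = 1.201 ″/yr.
v_t = 4.740 μ d = 4.740 × 1.201 × 39.841 = 226.8 km/s.
v = √(v_r² + v_t²) = √(369.3² + 226.8²) = √187821 = 433.38 km/s.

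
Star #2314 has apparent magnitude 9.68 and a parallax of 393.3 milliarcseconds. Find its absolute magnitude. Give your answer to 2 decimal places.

M = 12.65

d = 1/p = 1/0.3933″ = 2.5426 pc.
m − M = 5 log₁₀(2.5426) − 5 = 2.0264 − 5 = -2.9736.
M = m − (m − M) = 9.68 − (-2.9736) = 12.65.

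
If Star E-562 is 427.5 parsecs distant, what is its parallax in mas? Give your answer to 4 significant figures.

2.339 mas

p = 1/d = 1/427.5 = 0.0023392 arcsec.
= 0.0023392 × 1000 = 2.3392 mas.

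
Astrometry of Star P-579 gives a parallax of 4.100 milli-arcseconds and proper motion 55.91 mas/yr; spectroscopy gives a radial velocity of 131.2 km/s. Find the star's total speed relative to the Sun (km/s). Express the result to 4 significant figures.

146.3 km/s

d = 1/p = 1/0.004100″ = 243.9 pc.
μ = 55.91 mas/yr = 0.05591 ″/yr.
v_t = 4.740 μ d = 4.740 × 0.05591 × 243.9 = 64.637 km/s.
v = √(v_r² + v_t²) = √(131.2² + 64.637²) = √21391.4 = 146.26 km/s.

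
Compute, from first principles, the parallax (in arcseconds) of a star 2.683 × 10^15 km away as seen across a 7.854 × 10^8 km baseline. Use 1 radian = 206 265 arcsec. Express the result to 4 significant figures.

0.06038 arcsec

θ ≈ B/d = (7.854 × 10^8) / (2.683 × 10^15) = 2.9273 × 10^-7 rad.
In arcseconds: 2.9273 × 10^-7 × 206265 = 0.06038″.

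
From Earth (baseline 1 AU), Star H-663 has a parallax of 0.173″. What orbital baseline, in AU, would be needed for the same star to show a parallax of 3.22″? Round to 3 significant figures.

18.6 AU

Parallax scales linearly with baseline: p ∝ B, so B = p_target / p_Earth × 1 AU.
B = 3.22 / 0.173 = 18.613 AU.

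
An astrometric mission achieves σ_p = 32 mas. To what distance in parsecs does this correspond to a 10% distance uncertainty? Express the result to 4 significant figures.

σ_d/d = σ_p/p, so the condition is σ_p/p ≤ 0.10, i.e. p ≥ σ_p/0.10.
p_min = 32/0.10 = 320 mas = 0.32 arcsec.
d_max = 1/p_min = 1/0.32 = 3.125 pc.

3.125 pc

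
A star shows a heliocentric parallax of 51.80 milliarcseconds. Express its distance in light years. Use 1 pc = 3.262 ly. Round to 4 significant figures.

p = 51.80 milliarcseconds = 0.05180 arcsec.
d = 1/p = 1/0.05180 = 19.305 pc.
In light-years: 19.305 × 3.262 = 62.973 ly.

62.97 light years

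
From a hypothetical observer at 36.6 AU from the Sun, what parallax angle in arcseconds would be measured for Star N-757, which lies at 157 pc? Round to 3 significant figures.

p (arcsec) = B (AU) / d (pc).
p = 36.6 / 157 = 0.23312 arcsec.

0.233 arcsec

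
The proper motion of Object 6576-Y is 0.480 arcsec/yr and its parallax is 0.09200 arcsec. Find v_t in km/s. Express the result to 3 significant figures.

24.7 km/s

d = 1/p = 1/0.09200″ = 10.87 pc.
v_t = 4.74 × μ × d = 4.74 × 0.480 × 10.87 = 24.731 km/s.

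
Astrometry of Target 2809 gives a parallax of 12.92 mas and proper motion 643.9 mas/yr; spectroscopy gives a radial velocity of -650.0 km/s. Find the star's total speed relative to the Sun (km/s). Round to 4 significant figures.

691.6 km/s

d = 1/p = 1/0.01292″ = 77.399 pc.
μ = 643.9 mas/yr = 0.6439 ″/yr.
v_t = 4.740 μ d = 4.740 × 0.6439 × 77.399 = 236.23 km/s.
v = √(v_r² + v_t²) = √((-650.0)² + 236.23²) = √478305 = 691.6 km/s.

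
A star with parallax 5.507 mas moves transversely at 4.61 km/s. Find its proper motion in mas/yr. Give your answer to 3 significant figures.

d = 1/p = 1/0.005507″ = 181.59 pc.
μ = v_t / (4.74 d) = 4.61 / (4.74 × 181.59) = 4.61 / 860.74 = 0.0053559 ″/yr = 5.3559 mas/yr.

5.36 mas/yr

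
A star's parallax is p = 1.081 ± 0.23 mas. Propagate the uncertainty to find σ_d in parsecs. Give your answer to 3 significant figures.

d = 1/p, so σ_d = σ_p / p².
σ_d = 0.000230 / (0.001081)² = 0.000230 / 0.0000011686 = 196.82 pc.

197 pc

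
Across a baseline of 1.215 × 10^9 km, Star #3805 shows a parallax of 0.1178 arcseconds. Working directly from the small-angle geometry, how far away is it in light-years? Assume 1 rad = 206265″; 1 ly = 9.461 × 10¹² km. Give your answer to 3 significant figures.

225 ly

θ = 0.1178″ = 0.1178/206265 = 5.7111 × 10^-7 rad.
d = B/θ = (1.215 × 10^9) / (5.7111 × 10^-7) = 2.1274 × 10^15 km = (2.1274 × 10^15) / (9.461 × 10^12) ly = 224.86 ly.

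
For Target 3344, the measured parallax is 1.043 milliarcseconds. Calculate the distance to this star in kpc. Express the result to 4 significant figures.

p = 1.043 milliarcseconds = 0.001043 arcsec.
d = 1/p = 1/0.001043 = 958.77 pc.
= 0.95877 kpc.

0.9588 kpc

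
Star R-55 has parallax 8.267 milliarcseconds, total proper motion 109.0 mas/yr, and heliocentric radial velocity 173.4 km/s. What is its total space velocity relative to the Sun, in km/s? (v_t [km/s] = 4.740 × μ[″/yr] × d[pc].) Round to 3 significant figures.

d = 1/p = 1/0.008267″ = 120.96 pc.
μ = 109.0 mas/yr = 0.1090 ″/yr.
v_t = 4.740 μ d = 4.740 × 0.1090 × 120.96 = 62.495 km/s.
v = √(v_r² + v_t²) = √(173.4² + 62.495²) = √33973.2 = 184.32 km/s.

184 km/s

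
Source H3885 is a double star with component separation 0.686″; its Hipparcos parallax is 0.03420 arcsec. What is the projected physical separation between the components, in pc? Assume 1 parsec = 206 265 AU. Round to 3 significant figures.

d = 1/p = 1/0.03420″ = 29.24 pc.
At distance d (pc), an angle of θ arcsec spans θ·d AU: s = 0.686 × 29.24 = 20.059 AU.
= 20.059 / 206265 = 9.7249 × 10^-5 pc.

9.72 × 10^-5 pc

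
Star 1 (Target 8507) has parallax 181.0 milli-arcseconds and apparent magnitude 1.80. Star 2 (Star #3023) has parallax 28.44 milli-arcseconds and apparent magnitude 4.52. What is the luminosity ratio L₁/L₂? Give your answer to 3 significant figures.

L₁/L₂ = 0.302

d₁ = 1/p₁ = 1/0.1810″ = 5.5249 pc; d₂ = 1/p₂ = 1/0.02844″ = 35.162 pc.
M₁ = m₁ − 5 log₁₀ d₁ + 5 = 1.80 − 3.7116 + 5 = 3.0884.
M₂ = 4.52 − 7.7304 + 5 = 1.7896.
L₁/L₂ = 10^(0.4(M₂ − M₁)) = 10^(0.4 × (-1.2988)) = 10^(-0.51952) = 0.30233.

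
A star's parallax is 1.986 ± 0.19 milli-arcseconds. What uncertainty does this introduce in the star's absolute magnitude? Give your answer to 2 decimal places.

σ_M = 0.21 mag

M = m − 5 log₁₀ d + 5 = m + 5 log₁₀ p + 5, so ∂M/∂p = 5/(p ln 10).
σ_M = (5/ln 10) · (σ_p/p) = 2.1715 × 0.19/1.986 = 2.1715 × 0.09567 = 0.20775.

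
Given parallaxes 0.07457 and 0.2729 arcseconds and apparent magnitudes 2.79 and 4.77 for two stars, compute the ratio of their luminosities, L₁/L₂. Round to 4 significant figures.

d₁ = 1/p₁ = 1/0.07457″ = 13.41 pc; d₂ = 1/p₂ = 1/0.2729″ = 3.6643 pc.
M₁ = m₁ − 5 log₁₀ d₁ + 5 = 2.79 − 5.6371 + 5 = 2.1529.
M₂ = 4.77 − 2.8200 + 5 = 6.9500.
L₁/L₂ = 10^(0.4(M₂ − M₁)) = 10^(0.4 × 4.7971) = 10^1.91884 = 82.955.

L₁/L₂ = 82.96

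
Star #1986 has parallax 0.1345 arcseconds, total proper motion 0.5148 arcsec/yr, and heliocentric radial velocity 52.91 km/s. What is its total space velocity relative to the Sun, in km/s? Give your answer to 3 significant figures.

d = 1/p = 1/0.1345″ = 7.4349 pc.
v_t = 4.740 μ d = 4.740 × 0.5148 × 7.4349 = 18.142 km/s.
v = √(v_r² + v_t²) = √(52.91² + 18.142²) = √3128.6 = 55.934 km/s.

55.9 km/s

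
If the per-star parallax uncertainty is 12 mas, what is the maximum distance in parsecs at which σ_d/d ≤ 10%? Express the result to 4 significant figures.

σ_d/d = σ_p/p, so the condition is σ_p/p ≤ 0.10, i.e. p ≥ σ_p/0.10.
p_min = 12/0.10 = 120 mas = 0.12 arcsec.
d_max = 1/p_min = 1/0.12 = 8.3333 pc.

8.333 pc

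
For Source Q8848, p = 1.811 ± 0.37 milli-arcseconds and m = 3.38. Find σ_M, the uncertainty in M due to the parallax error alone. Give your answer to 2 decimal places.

M = m − 5 log₁₀ d + 5 = m + 5 log₁₀ p + 5, so ∂M/∂p = 5/(p ln 10).
σ_M = (5/ln 10) · (σ_p/p) = 2.1715 × 0.37/1.811 = 2.1715 × 0.20431 = 0.44366.

σ_M = 0.44 mag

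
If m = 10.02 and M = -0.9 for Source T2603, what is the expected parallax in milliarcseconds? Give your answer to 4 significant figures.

0.6546 mas

m − M = 10.02 − (-0.9) = 10.92.
d = 10^((m−M)/5 + 1) = 10^3.184 = 1527.6 pc.
p = 1/d = 1/1527.6 = 0.00065462 arcsec = 0.65462 mas.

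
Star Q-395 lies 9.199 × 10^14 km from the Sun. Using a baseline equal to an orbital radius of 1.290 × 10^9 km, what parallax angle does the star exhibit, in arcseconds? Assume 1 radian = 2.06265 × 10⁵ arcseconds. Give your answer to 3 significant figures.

θ ≈ B/d = (1.290 × 10^9) / (9.199 × 10^14) = 1.4023 × 10^-6 rad.
In arcseconds: 1.4023 × 10^-6 × 206265 = 0.28925″.

0.289 arcsec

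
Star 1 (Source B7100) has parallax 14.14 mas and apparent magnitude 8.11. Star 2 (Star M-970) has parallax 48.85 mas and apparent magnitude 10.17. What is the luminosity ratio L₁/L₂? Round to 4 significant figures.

L₁/L₂ = 79.58

d₁ = 1/p₁ = 1/0.01414″ = 70.721 pc; d₂ = 1/p₂ = 1/0.04885″ = 20.471 pc.
M₁ = m₁ − 5 log₁₀ d₁ + 5 = 8.11 − 9.2477 + 5 = 3.8623.
M₂ = 10.17 − 6.5557 + 5 = 8.6143.
L₁/L₂ = 10^(0.4(M₂ − M₁)) = 10^(0.4 × 4.7520) = 10^1.90080 = 79.579.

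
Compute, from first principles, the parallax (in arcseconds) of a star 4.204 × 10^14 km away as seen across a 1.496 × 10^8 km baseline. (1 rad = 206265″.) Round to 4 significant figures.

θ ≈ B/d = (1.496 × 10^8) / (4.204 × 10^14) = 3.5585 × 10^-7 rad.
In arcseconds: 3.5585 × 10^-7 × 206265 = 0.073399″.

0.07340 arcsec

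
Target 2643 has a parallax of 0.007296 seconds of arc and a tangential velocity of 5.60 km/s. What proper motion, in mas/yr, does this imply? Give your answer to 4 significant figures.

8.620 mas/yr

d = 1/p = 1/0.007296″ = 137.06 pc.
μ = v_t / (4.74 d) = 5.60 / (4.74 × 137.06) = 5.60 / 649.66 = 0.0086199 ″/yr = 8.6199 mas/yr.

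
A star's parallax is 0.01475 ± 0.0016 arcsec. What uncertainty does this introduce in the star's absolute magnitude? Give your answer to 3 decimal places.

M = m − 5 log₁₀ d + 5 = m + 5 log₁₀ p + 5, so ∂M/∂p = 5/(p ln 10).
σ_M = (5/ln 10) · (σ_p/p) = 2.1715 × 0.0016/0.01475 = 2.1715 × 0.10847 = 0.23554.

σ_M = 0.236 mag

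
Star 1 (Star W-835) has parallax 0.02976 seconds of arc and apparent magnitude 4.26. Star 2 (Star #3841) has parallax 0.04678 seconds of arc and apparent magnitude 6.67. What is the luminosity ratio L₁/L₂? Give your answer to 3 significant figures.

L₁/L₂ = 22.7

d₁ = 1/p₁ = 1/0.02976″ = 33.602 pc; d₂ = 1/p₂ = 1/0.04678″ = 21.377 pc.
M₁ = m₁ − 5 log₁₀ d₁ + 5 = 4.26 − 7.6318 + 5 = 1.6282.
M₂ = 6.67 − 6.6497 + 5 = 5.0203.
L₁/L₂ = 10^(0.4(M₂ − M₁)) = 10^(0.4 × 3.3921) = 10^1.35684 = 22.743.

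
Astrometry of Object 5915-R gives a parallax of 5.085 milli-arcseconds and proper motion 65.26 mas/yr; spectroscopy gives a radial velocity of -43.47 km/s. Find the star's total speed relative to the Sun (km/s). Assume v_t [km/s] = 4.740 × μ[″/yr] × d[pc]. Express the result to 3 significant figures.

74.8 km/s

d = 1/p = 1/0.005085″ = 196.66 pc.
μ = 65.26 mas/yr = 0.06526 ″/yr.
v_t = 4.740 μ d = 4.740 × 0.06526 × 196.66 = 60.833 km/s.
v = √(v_r² + v_t²) = √((-43.47)² + 60.833²) = √5590.29 = 74.768 km/s.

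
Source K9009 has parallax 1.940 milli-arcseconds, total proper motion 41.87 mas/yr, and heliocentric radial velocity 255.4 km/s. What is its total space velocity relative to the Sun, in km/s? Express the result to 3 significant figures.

275 km/s

d = 1/p = 1/0.001940″ = 515.46 pc.
μ = 41.87 mas/yr = 0.04187 ″/yr.
v_t = 4.740 μ d = 4.740 × 0.04187 × 515.46 = 102.3 km/s.
v = √(v_r² + v_t²) = √(255.4² + 102.3²) = √75694.5 = 275.13 km/s.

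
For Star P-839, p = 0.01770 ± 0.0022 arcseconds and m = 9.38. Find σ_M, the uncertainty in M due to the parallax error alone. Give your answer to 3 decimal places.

σ_M = 0.270 mag

M = m − 5 log₁₀ d + 5 = m + 5 log₁₀ p + 5, so ∂M/∂p = 5/(p ln 10).
σ_M = (5/ln 10) · (σ_p/p) = 2.1715 × 0.0022/0.01770 = 2.1715 × 0.12429 = 0.2699.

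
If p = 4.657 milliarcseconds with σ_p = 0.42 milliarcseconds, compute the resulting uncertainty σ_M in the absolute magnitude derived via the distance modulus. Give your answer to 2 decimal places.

σ_M = 0.20 mag

M = m − 5 log₁₀ d + 5 = m + 5 log₁₀ p + 5, so ∂M/∂p = 5/(p ln 10).
σ_M = (5/ln 10) · (σ_p/p) = 2.1715 × 0.42/4.657 = 2.1715 × 0.090187 = 0.19584.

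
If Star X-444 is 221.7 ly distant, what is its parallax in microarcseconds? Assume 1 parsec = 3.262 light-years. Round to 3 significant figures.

d = 221.7 ly ÷ 3.262 = 67.964 pc.
p = 1/d = 1/67.964 = 0.014714 arcsec.
= 0.014714 × 10⁶ = 14714 μas.

14700 μas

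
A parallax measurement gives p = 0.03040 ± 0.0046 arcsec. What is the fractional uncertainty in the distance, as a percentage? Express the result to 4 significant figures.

For d = 1/p, |σ_d/d| = |σ_p/p|.
σ_p/p = 0.0046 / 0.03040 = 0.15132 = 15.132%.

15.13%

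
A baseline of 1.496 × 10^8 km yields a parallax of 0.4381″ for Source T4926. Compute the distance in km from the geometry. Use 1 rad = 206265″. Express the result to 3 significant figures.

θ = 0.4381″ = 0.4381/206265 = 2.1240 × 10^-6 rad.
d = B/θ = (1.496 × 10^8) / (2.1240 × 10^-6) = 7.0433 × 10^13 km.

7.04 × 10^13 km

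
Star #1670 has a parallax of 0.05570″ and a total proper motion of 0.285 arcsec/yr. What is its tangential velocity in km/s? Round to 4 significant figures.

d = 1/p = 1/0.05570″ = 17.953 pc.
v_t = 4.74 × μ × d = 4.74 × 0.285 × 17.953 = 24.253 km/s.

24.25 km/s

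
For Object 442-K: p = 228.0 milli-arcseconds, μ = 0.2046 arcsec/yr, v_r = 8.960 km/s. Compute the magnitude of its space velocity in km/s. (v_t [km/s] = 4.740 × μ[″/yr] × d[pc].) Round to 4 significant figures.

9.918 km/s

d = 1/p = 1/0.2280″ = 4.386 pc.
v_t = 4.740 μ d = 4.740 × 0.2046 × 4.386 = 4.2536 km/s.
v = √(v_r² + v_t²) = √(8.960² + 4.2536²) = √98.3747 = 9.9184 km/s.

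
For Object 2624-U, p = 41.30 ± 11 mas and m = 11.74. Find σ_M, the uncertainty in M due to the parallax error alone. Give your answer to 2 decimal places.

σ_M = 0.58 mag

M = m − 5 log₁₀ d + 5 = m + 5 log₁₀ p + 5, so ∂M/∂p = 5/(p ln 10).
σ_M = (5/ln 10) · (σ_p/p) = 2.1715 × 11/41.30 = 2.1715 × 0.26634 = 0.57836.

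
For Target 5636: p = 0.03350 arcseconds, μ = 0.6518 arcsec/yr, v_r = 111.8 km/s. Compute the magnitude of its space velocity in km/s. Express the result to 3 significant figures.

d = 1/p = 1/0.03350″ = 29.851 pc.
v_t = 4.740 μ d = 4.740 × 0.6518 × 29.851 = 92.226 km/s.
v = √(v_r² + v_t²) = √(111.8² + 92.226²) = √21004.9 = 144.93 km/s.

145 km/s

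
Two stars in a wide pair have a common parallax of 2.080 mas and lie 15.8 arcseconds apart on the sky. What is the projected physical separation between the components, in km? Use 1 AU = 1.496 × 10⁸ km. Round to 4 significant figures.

1.136 × 10^12 km

d = 1/p = 1/0.002080″ = 480.77 pc.
At distance d (pc), an angle of θ arcsec spans θ·d AU: s = 15.8 × 480.77 = 7596.2 AU.
= 7596.2 × 1.496 × 10⁸ km = 1.1364 × 10^12 km.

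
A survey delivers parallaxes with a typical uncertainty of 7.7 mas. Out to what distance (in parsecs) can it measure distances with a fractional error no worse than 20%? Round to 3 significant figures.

26.0 pc

σ_d/d = σ_p/p, so the condition is σ_p/p ≤ 0.20, i.e. p ≥ σ_p/0.20.
p_min = 7.7/0.20 = 38.5 mas = 0.0385 arcsec.
d_max = 1/p_min = 1/0.0385 = 25.974 pc.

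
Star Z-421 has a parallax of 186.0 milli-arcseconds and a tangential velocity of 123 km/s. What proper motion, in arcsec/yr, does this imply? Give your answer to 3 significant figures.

d = 1/p = 1/0.1860″ = 5.3763 pc.
μ = v_t / (4.74 d) = 123 / (4.74 × 5.3763) = 123 / 25.484 = 4.8266 ″/yr.

4.83 arcsec/yr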